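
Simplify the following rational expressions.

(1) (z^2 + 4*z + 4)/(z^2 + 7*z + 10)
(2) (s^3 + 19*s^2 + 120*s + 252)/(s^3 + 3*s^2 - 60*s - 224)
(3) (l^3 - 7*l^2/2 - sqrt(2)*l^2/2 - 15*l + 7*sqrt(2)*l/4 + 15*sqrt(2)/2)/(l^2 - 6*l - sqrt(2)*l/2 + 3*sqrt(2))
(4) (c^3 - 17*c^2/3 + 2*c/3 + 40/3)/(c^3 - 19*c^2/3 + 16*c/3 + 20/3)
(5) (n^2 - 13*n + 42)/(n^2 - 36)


(1) = (z + 2)/(z + 5)
(2) = (s^2 + 12*s + 36)/(s^2 - 4*s - 32)
(3) = l + 5/2
(4) = (3*c + 4)/(3*c + 2)
(5) = (n - 7)/(n + 6)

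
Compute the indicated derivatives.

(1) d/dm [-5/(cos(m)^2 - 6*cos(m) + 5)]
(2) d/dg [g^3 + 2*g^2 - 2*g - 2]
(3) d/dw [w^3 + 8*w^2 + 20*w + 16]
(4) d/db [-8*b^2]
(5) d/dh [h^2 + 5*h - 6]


(1) = 10*(3 - cos(m))*sin(m)/(cos(m)^2 - 6*cos(m) + 5)^2
(2) = 3*g^2 + 4*g - 2
(3) = 3*w^2 + 16*w + 20
(4) = -16*b
(5) = 2*h + 5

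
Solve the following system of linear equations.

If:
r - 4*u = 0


Then:
r = 4*u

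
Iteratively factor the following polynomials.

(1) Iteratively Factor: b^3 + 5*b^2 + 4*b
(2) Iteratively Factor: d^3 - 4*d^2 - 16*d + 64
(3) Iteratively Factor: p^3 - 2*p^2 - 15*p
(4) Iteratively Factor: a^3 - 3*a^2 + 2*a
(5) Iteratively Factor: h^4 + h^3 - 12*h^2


(1) = (b + 4)*(b^2 + b) = b*(b + 4)*(b + 1)
(2) = (d + 4)*(d^2 - 8*d + 16) = (d - 4)*(d + 4)*(d - 4)
(3) = (p + 3)*(p^2 - 5*p) = p*(p + 3)*(p - 5)
(4) = (a - 2)*(a^2 - a) = (a - 2)*(a - 1)*(a)
(5) = (h - 3)*(h^3 + 4*h^2) = (h - 3)*(h + 4)*(h^2) = h*(h - 3)*(h + 4)*(h)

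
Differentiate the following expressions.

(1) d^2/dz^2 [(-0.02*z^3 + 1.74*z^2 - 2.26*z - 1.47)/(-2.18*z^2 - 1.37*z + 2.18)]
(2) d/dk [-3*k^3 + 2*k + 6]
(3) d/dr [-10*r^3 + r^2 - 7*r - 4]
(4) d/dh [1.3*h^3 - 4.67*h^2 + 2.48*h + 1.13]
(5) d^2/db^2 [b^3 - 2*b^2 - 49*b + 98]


(1) = (32.139388*z^3 - 8.05728*z^2 + 91.354644*z + 16.451222)/(10.360232*z^6 + 19.532364*z^5 - 18.80577*z^4 - 36.493375*z^3 + 18.80577*z^2 + 19.532364*z - 10.360232)
(2) = 2 - 9*k^2
(3) = -30*r^2 + 2*r - 7
(4) = 3.9*h^2 - 9.34*h + 2.48
(5) = 6*b - 4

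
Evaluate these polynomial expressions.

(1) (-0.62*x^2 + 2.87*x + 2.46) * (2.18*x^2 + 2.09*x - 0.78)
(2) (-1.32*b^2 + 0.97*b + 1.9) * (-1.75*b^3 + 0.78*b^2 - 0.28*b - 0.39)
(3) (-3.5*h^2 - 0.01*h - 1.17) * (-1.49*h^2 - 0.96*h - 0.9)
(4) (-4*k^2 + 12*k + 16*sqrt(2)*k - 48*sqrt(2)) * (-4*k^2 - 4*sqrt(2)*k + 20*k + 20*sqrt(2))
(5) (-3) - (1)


(1) = -1.3516*x^4 + 4.9608*x^3 + 11.8447*x^2 + 2.9028*x - 1.9188
(2) = 2.31*b^5 - 2.7271*b^4 - 2.1988*b^3 + 1.7252*b^2 - 0.9103*b - 0.741
(3) = 5.215*h^4 + 3.3749*h^3 + 4.9029*h^2 + 1.1322*h + 1.053
(4) = 16*k^4 - 128*k^3 - 48*sqrt(2)*k^3 + 112*k^2 + 384*sqrt(2)*k^2 - 720*sqrt(2)*k + 1024*k - 1920
(5) = -4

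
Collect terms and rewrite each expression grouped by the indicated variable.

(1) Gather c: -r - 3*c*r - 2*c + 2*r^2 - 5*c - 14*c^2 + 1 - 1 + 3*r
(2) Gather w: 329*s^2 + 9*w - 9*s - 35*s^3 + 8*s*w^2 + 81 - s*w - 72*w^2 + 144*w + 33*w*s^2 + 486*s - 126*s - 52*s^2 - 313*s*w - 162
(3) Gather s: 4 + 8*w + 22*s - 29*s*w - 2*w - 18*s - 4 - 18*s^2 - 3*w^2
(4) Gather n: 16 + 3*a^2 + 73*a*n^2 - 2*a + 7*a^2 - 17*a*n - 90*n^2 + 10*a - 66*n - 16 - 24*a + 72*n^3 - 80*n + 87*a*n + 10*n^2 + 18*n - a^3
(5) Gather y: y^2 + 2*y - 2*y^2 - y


(1) = -14*c^2 + c*(-3*r - 7) + 2*r^2 + 2*r
(2) = -35*s^3 + 277*s^2 + 351*s + w^2*(8*s - 72) + w*(33*s^2 - 314*s + 153) - 81
(3) = -18*s^2 + s*(4 - 29*w) - 3*w^2 + 6*w
(4) = -a^3 + 10*a^2 - 16*a + 72*n^3 + n^2*(73*a - 80) + n*(70*a - 128)
(5) = -y^2 + y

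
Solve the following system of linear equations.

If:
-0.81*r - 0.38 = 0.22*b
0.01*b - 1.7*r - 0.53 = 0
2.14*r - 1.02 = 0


Then:
No Solution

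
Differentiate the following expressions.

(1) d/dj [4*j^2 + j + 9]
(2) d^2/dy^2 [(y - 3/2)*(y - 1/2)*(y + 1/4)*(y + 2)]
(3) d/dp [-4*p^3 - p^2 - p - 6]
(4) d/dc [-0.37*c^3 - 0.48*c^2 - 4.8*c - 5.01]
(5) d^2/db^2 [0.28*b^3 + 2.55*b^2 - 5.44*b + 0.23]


(1) = 8*j + 1
(2) = 12*y^2 + 3*y/2 - 13/2
(3) = -12*p^2 - 2*p - 1
(4) = -1.11*c^2 - 0.96*c - 4.8
(5) = 1.68*b + 5.1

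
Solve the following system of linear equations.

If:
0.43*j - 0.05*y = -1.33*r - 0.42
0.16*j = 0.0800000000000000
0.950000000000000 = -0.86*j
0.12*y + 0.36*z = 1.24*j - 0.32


Then:
No Solution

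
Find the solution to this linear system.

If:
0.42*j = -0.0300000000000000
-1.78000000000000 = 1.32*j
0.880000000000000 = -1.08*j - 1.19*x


Then:
No Solution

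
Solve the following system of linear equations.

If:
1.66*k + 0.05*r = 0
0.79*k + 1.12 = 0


Then:
k = -1.42
r = 47.07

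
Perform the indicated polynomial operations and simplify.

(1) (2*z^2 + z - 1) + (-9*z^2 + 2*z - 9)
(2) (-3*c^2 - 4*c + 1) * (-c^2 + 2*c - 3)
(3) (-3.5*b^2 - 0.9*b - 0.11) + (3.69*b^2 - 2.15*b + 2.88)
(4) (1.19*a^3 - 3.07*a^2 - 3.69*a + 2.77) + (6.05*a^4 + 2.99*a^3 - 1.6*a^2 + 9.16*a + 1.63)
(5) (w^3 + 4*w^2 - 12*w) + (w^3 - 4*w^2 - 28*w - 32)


(1) = -7*z^2 + 3*z - 10
(2) = 3*c^4 - 2*c^3 + 14*c - 3
(3) = 0.19*b^2 - 3.05*b + 2.77
(4) = 6.05*a^4 + 4.18*a^3 - 4.67*a^2 + 5.47*a + 4.4
(5) = 2*w^3 - 40*w - 32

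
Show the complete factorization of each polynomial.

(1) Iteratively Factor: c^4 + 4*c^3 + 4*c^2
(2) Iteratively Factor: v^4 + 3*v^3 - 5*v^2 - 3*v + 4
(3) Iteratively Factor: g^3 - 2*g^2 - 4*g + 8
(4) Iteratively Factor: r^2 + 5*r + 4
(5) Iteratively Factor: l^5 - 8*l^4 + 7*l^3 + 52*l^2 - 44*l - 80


(1) = (c)*(c^3 + 4*c^2 + 4*c) = c^2*(c^2 + 4*c + 4) = c^2*(c + 2)*(c + 2)
(2) = (v + 1)*(v^3 + 2*v^2 - 7*v + 4) = (v - 1)*(v + 1)*(v^2 + 3*v - 4) = (v - 1)*(v + 1)*(v + 4)*(v - 1)
(3) = (g - 2)*(g^2 - 4) = (g - 2)^2*(g + 2)
(4) = (r + 4)*(r + 1)
(5) = (l + 2)*(l^4 - 10*l^3 + 27*l^2 - 2*l - 40) = (l - 4)*(l + 2)*(l^3 - 6*l^2 + 3*l + 10) = (l - 4)*(l + 1)*(l + 2)*(l^2 - 7*l + 10) = (l - 4)*(l - 2)*(l + 1)*(l + 2)*(l - 5)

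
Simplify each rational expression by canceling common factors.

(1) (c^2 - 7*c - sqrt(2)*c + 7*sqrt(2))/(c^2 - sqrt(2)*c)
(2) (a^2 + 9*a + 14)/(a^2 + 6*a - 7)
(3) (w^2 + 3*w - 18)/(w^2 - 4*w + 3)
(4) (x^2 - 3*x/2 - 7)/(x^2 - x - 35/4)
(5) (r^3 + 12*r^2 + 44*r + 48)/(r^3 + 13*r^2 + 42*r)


(1) = (c - 7)/c
(2) = (a + 2)/(a - 1)
(3) = (w + 6)/(w - 1)
(4) = (2*x + 4)/(2*x + 5)
(5) = (r^2 + 6*r + 8)/(r^2 + 7*r)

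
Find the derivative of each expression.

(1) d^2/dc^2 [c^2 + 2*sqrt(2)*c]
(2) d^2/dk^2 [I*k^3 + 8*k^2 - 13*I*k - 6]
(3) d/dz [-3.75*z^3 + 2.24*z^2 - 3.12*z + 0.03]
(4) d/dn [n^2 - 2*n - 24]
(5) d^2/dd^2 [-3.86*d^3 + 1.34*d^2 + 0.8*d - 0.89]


(1) = 2
(2) = 6*I*k + 16
(3) = -11.25*z^2 + 4.48*z - 3.12
(4) = 2*n - 2
(5) = 2.68 - 23.16*d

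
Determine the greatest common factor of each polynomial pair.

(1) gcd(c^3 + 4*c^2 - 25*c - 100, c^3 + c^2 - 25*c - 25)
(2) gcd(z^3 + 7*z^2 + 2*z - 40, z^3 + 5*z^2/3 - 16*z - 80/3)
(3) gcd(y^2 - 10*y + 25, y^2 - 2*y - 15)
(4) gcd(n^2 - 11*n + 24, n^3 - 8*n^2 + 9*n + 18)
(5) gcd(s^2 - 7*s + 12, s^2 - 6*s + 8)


(1) = gcd((c - 5)*(c + 4)*(c + 5), (c - 5)*(c + 1)*(c + 5)) = c^2 - 25
(2) = gcd((z - 2)*(z + 4)*(z + 5), (z - 4)*(z + 5/3)*(z + 4)) = z + 4
(3) = y - 5
(4) = gcd((n - 8)*(n - 3), (n - 6)*(n - 3)*(n + 1)) = n - 3
(5) = gcd((s - 4)*(s - 3), (s - 4)*(s - 2)) = s - 4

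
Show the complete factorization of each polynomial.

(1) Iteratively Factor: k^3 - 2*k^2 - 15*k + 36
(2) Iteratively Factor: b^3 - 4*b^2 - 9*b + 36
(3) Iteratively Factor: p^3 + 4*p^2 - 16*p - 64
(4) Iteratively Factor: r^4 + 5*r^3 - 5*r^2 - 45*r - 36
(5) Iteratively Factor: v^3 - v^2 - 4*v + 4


(1) = (k + 4)*(k^2 - 6*k + 9) = (k - 3)*(k + 4)*(k - 3)
(2) = (b - 3)*(b^2 - b - 12) = (b - 4)*(b - 3)*(b + 3)
(3) = (p - 4)*(p^2 + 8*p + 16) = (p - 4)*(p + 4)*(p + 4)
(4) = (r + 3)*(r^3 + 2*r^2 - 11*r - 12) = (r + 3)*(r + 4)*(r^2 - 2*r - 3) = (r + 1)*(r + 3)*(r + 4)*(r - 3)
(5) = (v - 2)*(v^2 + v - 2) = (v - 2)*(v - 1)*(v + 2)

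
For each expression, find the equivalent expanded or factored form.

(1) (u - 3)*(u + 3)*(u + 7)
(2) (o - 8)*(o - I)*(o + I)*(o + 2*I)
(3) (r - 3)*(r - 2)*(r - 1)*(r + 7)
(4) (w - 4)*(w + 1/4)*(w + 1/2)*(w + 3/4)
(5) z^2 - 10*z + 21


(1) = u^3 + 7*u^2 - 9*u - 63
(2) = o^4 - 8*o^3 + 2*I*o^3 + o^2 - 16*I*o^2 - 8*o + 2*I*o - 16*I
(3) = r^4 + r^3 - 31*r^2 + 71*r - 42
(4) = w^4 - 5*w^3/2 - 85*w^2/16 - 85*w/32 - 3/8
(5) = (z - 7)*(z - 3)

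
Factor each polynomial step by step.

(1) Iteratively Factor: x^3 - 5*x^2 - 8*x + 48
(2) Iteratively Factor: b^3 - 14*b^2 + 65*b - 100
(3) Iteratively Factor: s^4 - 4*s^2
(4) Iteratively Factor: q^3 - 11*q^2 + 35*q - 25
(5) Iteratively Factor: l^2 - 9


(1) = (x - 4)*(x^2 - x - 12) = (x - 4)^2*(x + 3)
(2) = (b - 5)*(b^2 - 9*b + 20) = (b - 5)*(b - 4)*(b - 5)
(3) = (s)*(s^3 - 4*s) = s^2*(s^2 - 4) = s^2*(s + 2)*(s - 2)
(4) = (q - 5)*(q^2 - 6*q + 5) = (q - 5)*(q - 1)*(q - 5)
(5) = (l - 3)*(l + 3)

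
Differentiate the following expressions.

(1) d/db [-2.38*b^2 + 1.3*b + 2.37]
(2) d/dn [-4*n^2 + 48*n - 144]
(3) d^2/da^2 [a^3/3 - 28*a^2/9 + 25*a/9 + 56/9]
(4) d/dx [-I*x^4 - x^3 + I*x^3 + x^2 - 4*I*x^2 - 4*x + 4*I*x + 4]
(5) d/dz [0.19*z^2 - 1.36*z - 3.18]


(1) = 1.3 - 4.76*b
(2) = 48 - 8*n
(3) = 2*a - 56/9
(4) = -4*I*x^3 + x^2*(-3 + 3*I) + x*(2 - 8*I) - 4 + 4*I
(5) = 0.38*z - 1.36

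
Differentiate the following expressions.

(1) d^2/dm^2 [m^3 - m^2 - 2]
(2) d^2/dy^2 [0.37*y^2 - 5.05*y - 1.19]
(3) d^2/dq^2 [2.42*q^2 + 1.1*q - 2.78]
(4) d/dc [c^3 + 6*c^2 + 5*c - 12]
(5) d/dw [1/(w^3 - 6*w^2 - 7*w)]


(1) = 6*m - 2
(2) = 0.740000000000000
(3) = 4.84000000000000
(4) = 3*c^2 + 12*c + 5
(5) = (-3*w^2 + 12*w + 7)/(w^2*(-w^2 + 6*w + 7)^2)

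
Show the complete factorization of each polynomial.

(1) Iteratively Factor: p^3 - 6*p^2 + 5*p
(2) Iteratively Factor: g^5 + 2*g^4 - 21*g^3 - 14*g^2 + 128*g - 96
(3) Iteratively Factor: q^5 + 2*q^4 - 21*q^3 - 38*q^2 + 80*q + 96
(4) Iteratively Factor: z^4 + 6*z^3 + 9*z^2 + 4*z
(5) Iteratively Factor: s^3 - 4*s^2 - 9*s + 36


(1) = (p - 1)*(p^2 - 5*p) = p*(p - 1)*(p - 5)
(2) = (g + 4)*(g^4 - 2*g^3 - 13*g^2 + 38*g - 24) = (g - 1)*(g + 4)*(g^3 - g^2 - 14*g + 24) = (g - 2)*(g - 1)*(g + 4)*(g^2 + g - 12) = (g - 2)*(g - 1)*(g + 4)^2*(g - 3)
(3) = (q + 3)*(q^4 - q^3 - 18*q^2 + 16*q + 32) = (q - 2)*(q + 3)*(q^3 + q^2 - 16*q - 16) = (q - 2)*(q + 3)*(q + 4)*(q^2 - 3*q - 4) = (q - 2)*(q + 1)*(q + 3)*(q + 4)*(q - 4)
(4) = (z + 1)*(z^3 + 5*z^2 + 4*z) = (z + 1)*(z + 4)*(z^2 + z) = z*(z + 1)*(z + 4)*(z + 1)
(5) = (s + 3)*(s^2 - 7*s + 12) = (s - 3)*(s + 3)*(s - 4)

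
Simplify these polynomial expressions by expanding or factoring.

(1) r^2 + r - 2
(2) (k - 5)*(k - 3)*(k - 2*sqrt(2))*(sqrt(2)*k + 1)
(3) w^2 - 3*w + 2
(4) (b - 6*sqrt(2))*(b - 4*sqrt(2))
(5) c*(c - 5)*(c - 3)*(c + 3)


(1) = (r - 1)*(r + 2)
(2) = sqrt(2)*k^4 - 8*sqrt(2)*k^3 - 3*k^3 + 13*sqrt(2)*k^2 + 24*k^2 - 45*k + 16*sqrt(2)*k - 30*sqrt(2)
(3) = (w - 2)*(w - 1)
(4) = b^2 - 10*sqrt(2)*b + 48
(5) = c^4 - 5*c^3 - 9*c^2 + 45*c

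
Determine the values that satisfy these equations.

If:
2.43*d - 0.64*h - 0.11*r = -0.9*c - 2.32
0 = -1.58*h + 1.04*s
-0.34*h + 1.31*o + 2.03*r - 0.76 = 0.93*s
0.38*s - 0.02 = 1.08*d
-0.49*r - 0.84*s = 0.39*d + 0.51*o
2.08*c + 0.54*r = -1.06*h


Then:
c = -2.28
d = 0.44
h = 0.85
o = -9.31
r = 7.12
s = 1.30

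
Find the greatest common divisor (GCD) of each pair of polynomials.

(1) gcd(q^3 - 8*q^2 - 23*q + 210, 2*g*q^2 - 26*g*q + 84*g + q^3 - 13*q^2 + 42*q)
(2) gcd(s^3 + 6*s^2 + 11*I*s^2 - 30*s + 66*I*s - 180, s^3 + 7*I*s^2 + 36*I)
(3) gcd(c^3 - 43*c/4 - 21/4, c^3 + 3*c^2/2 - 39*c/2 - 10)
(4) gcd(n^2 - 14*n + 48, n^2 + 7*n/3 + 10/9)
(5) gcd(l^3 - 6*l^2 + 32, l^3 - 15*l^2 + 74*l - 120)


(1) = gcd((q - 7)*(q - 6)*(q + 5), (2*g + q)*(q - 7)*(q - 6)) = q^2 - 13*q + 42
(2) = gcd((s + 6)*(s + 5*I)*(s + 6*I), (s - 2*I)*(s + 3*I)*(s + 6*I)) = s + 6*I
(3) = gcd((c - 7/2)*(c + 1/2)*(c + 3), (c - 4)*(c + 1/2)*(c + 5)) = c + 1/2
(4) = gcd((n - 8)*(n - 6), (n + 2/3)*(n + 5/3)) = 1
(5) = gcd((l - 4)^2*(l + 2), (l - 6)*(l - 5)*(l - 4)) = l - 4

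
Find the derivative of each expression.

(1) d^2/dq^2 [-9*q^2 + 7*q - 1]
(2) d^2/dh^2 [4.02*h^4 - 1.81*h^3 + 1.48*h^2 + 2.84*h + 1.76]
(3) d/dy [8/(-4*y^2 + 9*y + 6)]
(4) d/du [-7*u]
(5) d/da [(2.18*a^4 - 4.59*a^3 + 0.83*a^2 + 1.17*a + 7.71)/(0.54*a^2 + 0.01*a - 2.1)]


(1) = -18
(2) = 48.24*h^2 - 10.86*h + 2.96
(3) = 8*(8*y - 9)/(-4*y^2 + 9*y + 6)^2
(4) = -7
(5) = (2.3544*a^5 - 2.4132*a^4 - 18.4038*a^3 + 28.2935*a^2 - 11.8128*a - 2.5341)/(0.2916*a^4 + 0.0108*a^3 - 2.2679*a^2 - 0.042*a + 4.41)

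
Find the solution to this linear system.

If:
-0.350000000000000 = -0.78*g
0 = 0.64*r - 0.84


Then:
g = 0.45
r = 1.31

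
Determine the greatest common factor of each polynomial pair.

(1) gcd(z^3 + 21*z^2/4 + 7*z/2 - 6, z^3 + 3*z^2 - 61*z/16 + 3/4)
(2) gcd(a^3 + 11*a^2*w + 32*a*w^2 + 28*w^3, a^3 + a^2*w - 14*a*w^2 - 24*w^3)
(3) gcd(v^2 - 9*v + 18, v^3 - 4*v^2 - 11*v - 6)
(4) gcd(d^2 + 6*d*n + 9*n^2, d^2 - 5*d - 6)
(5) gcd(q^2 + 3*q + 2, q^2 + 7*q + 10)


(1) = gcd((z - 3/4)*(z + 2)*(z + 4), (z - 3/4)*(z - 1/4)*(z + 4)) = z^2 + 13*z/4 - 3
(2) = a + 2*w
(3) = gcd((v - 6)*(v - 3), (v - 6)*(v + 1)^2) = v - 6
(4) = 1
(5) = q + 2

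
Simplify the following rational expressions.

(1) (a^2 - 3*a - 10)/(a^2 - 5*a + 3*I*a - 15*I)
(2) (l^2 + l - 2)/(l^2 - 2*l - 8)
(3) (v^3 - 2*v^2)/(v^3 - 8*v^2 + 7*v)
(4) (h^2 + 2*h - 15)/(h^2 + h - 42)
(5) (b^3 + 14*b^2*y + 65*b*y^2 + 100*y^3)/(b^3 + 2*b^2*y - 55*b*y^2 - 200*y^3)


(1) = (a + 2)/(a + 3*I)
(2) = (l - 1)/(l - 4)
(3) = (v^2 - 2*v)/(v^2 - 8*v + 7)
(4) = (h^2 + 2*h - 15)/(h^2 + h - 42)
(5) = (-b - 4*y)/(-b + 8*y)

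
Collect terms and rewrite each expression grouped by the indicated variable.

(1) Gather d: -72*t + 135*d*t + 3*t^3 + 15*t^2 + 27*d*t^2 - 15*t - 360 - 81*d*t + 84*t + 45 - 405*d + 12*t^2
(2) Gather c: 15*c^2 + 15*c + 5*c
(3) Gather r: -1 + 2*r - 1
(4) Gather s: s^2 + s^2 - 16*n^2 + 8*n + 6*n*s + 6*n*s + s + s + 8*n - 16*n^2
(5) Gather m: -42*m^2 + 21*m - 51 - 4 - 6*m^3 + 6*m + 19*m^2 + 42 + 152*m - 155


(1) = d*(27*t^2 + 54*t - 405) + 3*t^3 + 27*t^2 - 3*t - 315
(2) = 15*c^2 + 20*c
(3) = 2*r - 2
(4) = -32*n^2 + 16*n + 2*s^2 + s*(12*n + 2)
(5) = -6*m^3 - 23*m^2 + 179*m - 168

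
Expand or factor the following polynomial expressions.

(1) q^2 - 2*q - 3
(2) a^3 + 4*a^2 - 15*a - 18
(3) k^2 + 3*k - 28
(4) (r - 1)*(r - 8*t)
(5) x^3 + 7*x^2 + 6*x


(1) = (q - 3)*(q + 1)
(2) = (a - 3)*(a + 1)*(a + 6)
(3) = (k - 4)*(k + 7)
(4) = r^2 - 8*r*t - r + 8*t
(5) = x*(x + 1)*(x + 6)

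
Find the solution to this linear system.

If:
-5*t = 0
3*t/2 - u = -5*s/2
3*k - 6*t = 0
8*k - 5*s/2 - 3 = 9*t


Then:
k = 0
s = -6/5
t = 0
u = -3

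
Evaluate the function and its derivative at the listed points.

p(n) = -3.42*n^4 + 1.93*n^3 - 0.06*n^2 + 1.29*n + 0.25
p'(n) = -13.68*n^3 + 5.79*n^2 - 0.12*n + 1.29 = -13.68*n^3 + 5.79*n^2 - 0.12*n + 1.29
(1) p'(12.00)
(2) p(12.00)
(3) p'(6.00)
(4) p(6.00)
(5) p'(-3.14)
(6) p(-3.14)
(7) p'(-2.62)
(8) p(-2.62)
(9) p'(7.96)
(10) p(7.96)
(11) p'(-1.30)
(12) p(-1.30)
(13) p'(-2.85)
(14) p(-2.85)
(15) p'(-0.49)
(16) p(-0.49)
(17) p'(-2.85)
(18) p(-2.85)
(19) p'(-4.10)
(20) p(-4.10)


(1) = -22805.43
(2) = -67574.99
(3) = -2745.87
(4) = -4009.61
(5) = 482.27
(6) = -396.61
(7) = 287.38
(8) = -199.40
(9) = -6532.42
(10) = -12750.12
(11) = 41.29
(12) = -15.54
(13) = 365.34
(14) = -274.23
(15) = 4.35
(16) = -0.82
(17) = 365.34
(18) = -274.23
(19) = 1041.95
(20) = -1105.48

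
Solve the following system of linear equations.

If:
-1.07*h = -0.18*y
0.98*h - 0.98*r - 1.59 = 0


Then:
h = 0.168224299065421*y
r = 0.168224299065421*y - 1.62244897959184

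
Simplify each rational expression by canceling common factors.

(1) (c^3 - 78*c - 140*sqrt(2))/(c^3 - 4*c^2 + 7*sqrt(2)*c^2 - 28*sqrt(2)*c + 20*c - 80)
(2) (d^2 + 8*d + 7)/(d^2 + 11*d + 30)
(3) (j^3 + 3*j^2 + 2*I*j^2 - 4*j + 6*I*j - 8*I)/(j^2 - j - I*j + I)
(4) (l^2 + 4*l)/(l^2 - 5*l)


(1) = (c - 7*sqrt(2))/(c - 4)
(2) = (d^2 + 8*d + 7)/(d^2 + 11*d + 30)
(3) = (j^2 + j*(4 + 2*I) + 8*I)/(j - I)
(4) = (l + 4)/(l - 5)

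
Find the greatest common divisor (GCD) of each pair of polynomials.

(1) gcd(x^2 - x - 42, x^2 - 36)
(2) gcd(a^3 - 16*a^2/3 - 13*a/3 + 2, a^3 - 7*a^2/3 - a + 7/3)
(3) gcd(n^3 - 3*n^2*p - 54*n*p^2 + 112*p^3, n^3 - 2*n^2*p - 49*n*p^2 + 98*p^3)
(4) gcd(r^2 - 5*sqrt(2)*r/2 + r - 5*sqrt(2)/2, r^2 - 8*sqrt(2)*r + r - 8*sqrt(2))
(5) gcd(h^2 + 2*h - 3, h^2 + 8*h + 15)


(1) = gcd((x - 7)*(x + 6), (x - 6)*(x + 6)) = x + 6
(2) = a + 1
(3) = -n^2 - 5*n*p + 14*p^2
(4) = gcd((r + 1)*(r - 5*sqrt(2)/2), (r + 1)*(r - 8*sqrt(2))) = r + 1
(5) = gcd((h - 1)*(h + 3), (h + 3)*(h + 5)) = h + 3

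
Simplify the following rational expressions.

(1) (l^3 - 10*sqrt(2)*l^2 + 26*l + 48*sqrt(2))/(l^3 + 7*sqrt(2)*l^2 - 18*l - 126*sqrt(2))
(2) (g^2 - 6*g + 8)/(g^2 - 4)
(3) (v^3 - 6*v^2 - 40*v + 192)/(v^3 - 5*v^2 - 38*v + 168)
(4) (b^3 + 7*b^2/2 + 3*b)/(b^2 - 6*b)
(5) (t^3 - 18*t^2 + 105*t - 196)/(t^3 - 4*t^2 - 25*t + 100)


(1) = (l^2 - 7*sqrt(2)*l - 16)/(l^2 + 10*sqrt(2)*l + 42)
(2) = (g - 4)/(g + 2)
(3) = (v - 8)/(v - 7)
(4) = (2*b^2 + 7*b + 6)/(2*b - 12)
(5) = (t^2 - 14*t + 49)/(t^2 - 25)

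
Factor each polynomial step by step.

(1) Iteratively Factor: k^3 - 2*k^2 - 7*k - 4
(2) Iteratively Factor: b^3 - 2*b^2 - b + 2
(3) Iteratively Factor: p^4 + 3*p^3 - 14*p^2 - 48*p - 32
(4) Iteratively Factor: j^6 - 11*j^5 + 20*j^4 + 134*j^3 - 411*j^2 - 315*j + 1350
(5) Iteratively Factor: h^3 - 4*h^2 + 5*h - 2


(1) = (k - 4)*(k^2 + 2*k + 1) = (k - 4)*(k + 1)*(k + 1)
(2) = (b - 2)*(b^2 - 1) = (b - 2)*(b - 1)*(b + 1)
(3) = (p + 4)*(p^3 - p^2 - 10*p - 8) = (p - 4)*(p + 4)*(p^2 + 3*p + 2) = (p - 4)*(p + 2)*(p + 4)*(p + 1)
(4) = (j - 5)*(j^5 - 6*j^4 - 10*j^3 + 84*j^2 + 9*j - 270) = (j - 5)*(j + 3)*(j^4 - 9*j^3 + 17*j^2 + 33*j - 90) = (j - 5)*(j - 3)*(j + 3)*(j^3 - 6*j^2 - j + 30) = (j - 5)*(j - 3)^2*(j + 3)*(j^2 - 3*j - 10) = (j - 5)^2*(j - 3)^2*(j + 3)*(j + 2)
(5) = (h - 1)*(h^2 - 3*h + 2) = (h - 2)*(h - 1)*(h - 1)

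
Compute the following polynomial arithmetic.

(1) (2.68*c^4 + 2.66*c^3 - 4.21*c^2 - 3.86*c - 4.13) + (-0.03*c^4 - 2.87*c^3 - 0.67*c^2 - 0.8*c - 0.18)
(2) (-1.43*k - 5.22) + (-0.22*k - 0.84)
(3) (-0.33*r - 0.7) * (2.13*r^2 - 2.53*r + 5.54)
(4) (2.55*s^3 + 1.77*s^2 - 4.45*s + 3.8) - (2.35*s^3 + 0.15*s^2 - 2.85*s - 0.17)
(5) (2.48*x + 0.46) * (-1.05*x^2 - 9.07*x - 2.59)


(1) = 2.65*c^4 - 0.21*c^3 - 4.88*c^2 - 4.66*c - 4.31
(2) = -1.65*k - 6.06
(3) = -0.7029*r^3 - 0.6561*r^2 - 0.0572*r - 3.878
(4) = 0.2*s^3 + 1.62*s^2 - 1.6*s + 3.97
(5) = -2.604*x^3 - 22.9766*x^2 - 10.5954*x - 1.1914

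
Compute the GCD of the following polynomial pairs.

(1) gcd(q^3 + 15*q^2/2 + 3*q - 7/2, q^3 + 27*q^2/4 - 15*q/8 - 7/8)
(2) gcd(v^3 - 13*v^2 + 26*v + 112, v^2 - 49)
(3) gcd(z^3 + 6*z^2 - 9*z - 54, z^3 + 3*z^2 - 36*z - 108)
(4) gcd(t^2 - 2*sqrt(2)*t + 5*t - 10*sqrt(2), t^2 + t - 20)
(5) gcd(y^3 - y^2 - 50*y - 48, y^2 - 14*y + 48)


(1) = gcd((q - 1/2)*(q + 1)*(q + 7), (q - 1/2)*(q + 1/4)*(q + 7)) = q^2 + 13*q/2 - 7/2
(2) = v - 7
(3) = z^2 + 9*z + 18
(4) = t + 5
(5) = gcd((y - 8)*(y + 1)*(y + 6), (y - 8)*(y - 6)) = y - 8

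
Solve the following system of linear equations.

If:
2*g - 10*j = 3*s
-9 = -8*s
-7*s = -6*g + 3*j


Then:
g = 61/48
j = -1/12
s = 9/8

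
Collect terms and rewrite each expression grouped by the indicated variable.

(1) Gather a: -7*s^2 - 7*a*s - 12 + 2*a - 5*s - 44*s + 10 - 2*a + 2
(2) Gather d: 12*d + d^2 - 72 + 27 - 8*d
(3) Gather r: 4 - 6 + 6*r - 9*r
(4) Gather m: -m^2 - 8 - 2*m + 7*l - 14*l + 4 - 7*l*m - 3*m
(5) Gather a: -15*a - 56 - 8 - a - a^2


(1) = -7*a*s - 7*s^2 - 49*s
(2) = d^2 + 4*d - 45
(3) = -3*r - 2
(4) = -7*l - m^2 + m*(-7*l - 5) - 4
(5) = -a^2 - 16*a - 64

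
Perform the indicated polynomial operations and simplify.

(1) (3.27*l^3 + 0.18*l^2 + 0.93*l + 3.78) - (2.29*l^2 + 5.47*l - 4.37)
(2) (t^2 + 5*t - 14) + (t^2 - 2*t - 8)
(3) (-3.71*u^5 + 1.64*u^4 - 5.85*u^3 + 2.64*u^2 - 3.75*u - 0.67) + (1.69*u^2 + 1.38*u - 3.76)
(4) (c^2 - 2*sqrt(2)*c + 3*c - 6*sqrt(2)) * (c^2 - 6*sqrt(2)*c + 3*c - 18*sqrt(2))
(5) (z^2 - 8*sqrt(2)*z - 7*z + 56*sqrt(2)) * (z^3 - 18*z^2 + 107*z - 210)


(1) = 3.27*l^3 - 2.11*l^2 - 4.54*l + 8.15
(2) = 2*t^2 + 3*t - 22
(3) = -3.71*u^5 + 1.64*u^4 - 5.85*u^3 + 4.33*u^2 - 2.37*u - 4.43
(4) = c^4 - 8*sqrt(2)*c^3 + 6*c^3 - 48*sqrt(2)*c^2 + 33*c^2 - 72*sqrt(2)*c + 144*c + 216
(5) = z^5 - 25*z^4 - 8*sqrt(2)*z^4 + 233*z^3 + 200*sqrt(2)*z^3 - 1864*sqrt(2)*z^2 - 959*z^2 + 1470*z + 7672*sqrt(2)*z - 11760*sqrt(2)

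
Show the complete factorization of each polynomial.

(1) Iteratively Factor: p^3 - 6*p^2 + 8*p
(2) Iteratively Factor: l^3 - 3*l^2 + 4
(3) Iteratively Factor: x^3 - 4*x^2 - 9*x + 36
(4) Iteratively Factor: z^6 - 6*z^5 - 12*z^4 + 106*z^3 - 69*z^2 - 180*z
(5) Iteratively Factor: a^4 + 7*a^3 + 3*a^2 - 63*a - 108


(1) = (p - 2)*(p^2 - 4*p) = (p - 4)*(p - 2)*(p)
(2) = (l - 2)*(l^2 - l - 2) = (l - 2)^2*(l + 1)
(3) = (x - 3)*(x^2 - x - 12) = (x - 4)*(x - 3)*(x + 3)
(4) = (z - 3)*(z^5 - 3*z^4 - 21*z^3 + 43*z^2 + 60*z) = (z - 5)*(z - 3)*(z^4 + 2*z^3 - 11*z^2 - 12*z) = (z - 5)*(z - 3)*(z + 4)*(z^3 - 2*z^2 - 3*z) = (z - 5)*(z - 3)*(z + 1)*(z + 4)*(z^2 - 3*z) = (z - 5)*(z - 3)^2*(z + 1)*(z + 4)*(z)
(5) = (a + 3)*(a^3 + 4*a^2 - 9*a - 36) = (a + 3)^2*(a^2 + a - 12) = (a - 3)*(a + 3)^2*(a + 4)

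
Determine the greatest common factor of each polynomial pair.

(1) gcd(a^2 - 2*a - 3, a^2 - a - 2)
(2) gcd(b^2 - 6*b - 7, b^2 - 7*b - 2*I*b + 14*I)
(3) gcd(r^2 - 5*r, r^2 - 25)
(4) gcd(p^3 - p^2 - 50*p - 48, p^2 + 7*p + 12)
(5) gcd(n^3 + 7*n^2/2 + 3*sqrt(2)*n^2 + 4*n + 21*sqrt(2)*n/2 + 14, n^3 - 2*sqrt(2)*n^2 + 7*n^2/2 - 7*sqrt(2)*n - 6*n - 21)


(1) = gcd((a - 3)*(a + 1), (a - 2)*(a + 1)) = a + 1
(2) = b - 7
(3) = gcd(r*(r - 5), (r - 5)*(r + 5)) = r - 5
(4) = 1
(5) = gcd((n + 7/2)*(n + sqrt(2))*(n + 2*sqrt(2)), (n + 7/2)*(n - 3*sqrt(2))*(n + sqrt(2))) = n^2 + n*(sqrt(2) + 7/2) + 7*sqrt(2)/2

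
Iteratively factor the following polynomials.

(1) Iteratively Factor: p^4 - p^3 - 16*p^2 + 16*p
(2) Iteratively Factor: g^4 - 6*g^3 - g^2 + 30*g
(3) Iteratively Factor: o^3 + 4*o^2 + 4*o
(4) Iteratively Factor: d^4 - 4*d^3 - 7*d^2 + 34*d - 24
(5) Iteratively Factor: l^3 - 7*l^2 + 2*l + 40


(1) = (p - 1)*(p^3 - 16*p) = (p - 4)*(p - 1)*(p^2 + 4*p) = p*(p - 4)*(p - 1)*(p + 4)
(2) = (g)*(g^3 - 6*g^2 - g + 30) = g*(g - 3)*(g^2 - 3*g - 10) = g*(g - 3)*(g + 2)*(g - 5)
(3) = (o + 2)*(o^2 + 2*o) = o*(o + 2)*(o + 2)
(4) = (d - 2)*(d^3 - 2*d^2 - 11*d + 12) = (d - 2)*(d + 3)*(d^2 - 5*d + 4) = (d - 2)*(d - 1)*(d + 3)*(d - 4)
(5) = (l + 2)*(l^2 - 9*l + 20) = (l - 4)*(l + 2)*(l - 5)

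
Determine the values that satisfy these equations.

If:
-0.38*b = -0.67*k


Then:
b = 1.76315789473684*k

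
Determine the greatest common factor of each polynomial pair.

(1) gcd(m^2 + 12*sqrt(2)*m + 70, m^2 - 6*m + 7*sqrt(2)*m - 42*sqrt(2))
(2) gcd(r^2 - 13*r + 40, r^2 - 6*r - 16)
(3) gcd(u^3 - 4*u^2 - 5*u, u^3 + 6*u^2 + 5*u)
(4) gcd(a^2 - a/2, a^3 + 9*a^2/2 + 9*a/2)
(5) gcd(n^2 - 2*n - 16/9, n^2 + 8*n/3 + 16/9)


(1) = m + 7*sqrt(2)
(2) = gcd((r - 8)*(r - 5), (r - 8)*(r + 2)) = r - 8
(3) = gcd(u*(u - 5)*(u + 1), u*(u + 1)*(u + 5)) = u^2 + u
(4) = gcd(a*(a - 1/2), a*(a + 3/2)*(a + 3)) = a
(5) = gcd((n - 8/3)*(n + 2/3), (n + 4/3)^2) = 1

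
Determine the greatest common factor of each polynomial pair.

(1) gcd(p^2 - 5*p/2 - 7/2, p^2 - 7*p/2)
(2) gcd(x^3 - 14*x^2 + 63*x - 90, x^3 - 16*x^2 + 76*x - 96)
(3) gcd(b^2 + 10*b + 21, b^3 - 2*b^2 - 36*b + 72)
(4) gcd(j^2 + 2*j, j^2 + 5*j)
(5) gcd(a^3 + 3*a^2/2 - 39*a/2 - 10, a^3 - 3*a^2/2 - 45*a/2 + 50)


(1) = p - 7/2
(2) = gcd((x - 6)*(x - 5)*(x - 3), (x - 8)*(x - 6)*(x - 2)) = x - 6
(3) = gcd((b + 3)*(b + 7), (b - 6)*(b - 2)*(b + 6)) = 1
(4) = j
(5) = gcd((a - 4)*(a + 1/2)*(a + 5), (a - 4)*(a - 5/2)*(a + 5)) = a^2 + a - 20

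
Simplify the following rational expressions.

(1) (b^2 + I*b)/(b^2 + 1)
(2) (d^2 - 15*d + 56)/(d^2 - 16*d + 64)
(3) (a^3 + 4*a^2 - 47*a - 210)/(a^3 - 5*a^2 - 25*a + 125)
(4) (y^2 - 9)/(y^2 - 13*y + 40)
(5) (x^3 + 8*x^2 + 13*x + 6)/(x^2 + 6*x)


(1) = b/(b - I)
(2) = (d - 7)/(d - 8)
(3) = (a^2 - a - 42)/(a^2 - 10*a + 25)
(4) = (y^2 - 9)/(y^2 - 13*y + 40)
(5) = (x^2 + 2*x + 1)/x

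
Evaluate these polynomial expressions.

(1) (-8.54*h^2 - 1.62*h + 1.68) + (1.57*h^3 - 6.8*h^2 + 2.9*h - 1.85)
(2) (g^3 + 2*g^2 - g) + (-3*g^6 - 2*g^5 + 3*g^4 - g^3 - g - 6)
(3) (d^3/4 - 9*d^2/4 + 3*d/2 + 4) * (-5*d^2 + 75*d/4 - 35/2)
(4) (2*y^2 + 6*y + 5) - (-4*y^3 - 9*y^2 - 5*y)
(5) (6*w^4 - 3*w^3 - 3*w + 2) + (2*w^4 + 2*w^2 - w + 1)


(1) = 1.57*h^3 - 15.34*h^2 + 1.28*h - 0.17
(2) = -3*g^6 - 2*g^5 + 3*g^4 + 2*g^2 - 2*g - 6
(3) = -5*d^5/4 + 255*d^4/16 - 865*d^3/16 + 95*d^2/2 + 195*d/4 - 70
(4) = 4*y^3 + 11*y^2 + 11*y + 5
(5) = 8*w^4 - 3*w^3 + 2*w^2 - 4*w + 3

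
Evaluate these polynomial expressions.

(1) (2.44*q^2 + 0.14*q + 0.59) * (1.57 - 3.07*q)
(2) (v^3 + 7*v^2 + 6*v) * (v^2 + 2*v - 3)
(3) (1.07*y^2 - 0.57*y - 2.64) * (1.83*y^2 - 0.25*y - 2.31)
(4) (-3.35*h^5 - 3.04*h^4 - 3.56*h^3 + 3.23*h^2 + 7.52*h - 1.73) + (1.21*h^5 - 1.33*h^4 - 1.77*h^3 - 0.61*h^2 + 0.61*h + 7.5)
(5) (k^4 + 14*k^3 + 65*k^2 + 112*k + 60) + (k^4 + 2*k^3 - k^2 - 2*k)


(1) = -7.4908*q^3 + 3.401*q^2 - 1.5915*q + 0.9263
(2) = v^5 + 9*v^4 + 17*v^3 - 9*v^2 - 18*v
(3) = 1.9581*y^4 - 1.3106*y^3 - 7.1604*y^2 + 1.9767*y + 6.0984
(4) = -2.14*h^5 - 4.37*h^4 - 5.33*h^3 + 2.62*h^2 + 8.13*h + 5.77
(5) = 2*k^4 + 16*k^3 + 64*k^2 + 110*k + 60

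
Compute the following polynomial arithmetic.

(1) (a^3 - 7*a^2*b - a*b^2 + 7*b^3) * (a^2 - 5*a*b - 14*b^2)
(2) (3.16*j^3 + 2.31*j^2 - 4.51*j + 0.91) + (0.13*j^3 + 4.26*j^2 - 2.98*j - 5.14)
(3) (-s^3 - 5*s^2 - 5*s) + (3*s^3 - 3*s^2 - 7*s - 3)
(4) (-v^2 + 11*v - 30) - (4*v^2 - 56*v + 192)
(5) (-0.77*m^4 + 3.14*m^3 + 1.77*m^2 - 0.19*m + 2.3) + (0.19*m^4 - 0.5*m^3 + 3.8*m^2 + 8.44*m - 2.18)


(1) = a^5 - 12*a^4*b + 20*a^3*b^2 + 110*a^2*b^3 - 21*a*b^4 - 98*b^5
(2) = 3.29*j^3 + 6.57*j^2 - 7.49*j - 4.23
(3) = 2*s^3 - 8*s^2 - 12*s - 3
(4) = -5*v^2 + 67*v - 222
(5) = -0.58*m^4 + 2.64*m^3 + 5.57*m^2 + 8.25*m + 0.12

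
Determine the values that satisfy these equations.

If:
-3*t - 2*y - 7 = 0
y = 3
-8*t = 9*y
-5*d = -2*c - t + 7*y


Then:
No Solution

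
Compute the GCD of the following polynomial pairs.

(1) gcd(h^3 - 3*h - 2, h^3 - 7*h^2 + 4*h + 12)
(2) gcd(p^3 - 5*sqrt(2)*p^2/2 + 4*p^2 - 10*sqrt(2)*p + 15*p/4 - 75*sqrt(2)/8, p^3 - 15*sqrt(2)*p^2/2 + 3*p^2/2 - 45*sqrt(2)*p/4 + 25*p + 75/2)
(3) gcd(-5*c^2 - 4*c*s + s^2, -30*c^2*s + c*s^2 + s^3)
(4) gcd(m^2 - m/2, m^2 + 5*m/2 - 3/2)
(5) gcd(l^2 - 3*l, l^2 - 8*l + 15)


(1) = h^2 - h - 2
(2) = gcd((p + 3/2)*(p + 5/2)*(p - 5*sqrt(2)/2), (p + 3/2)*(p - 5*sqrt(2))*(p - 5*sqrt(2)/2)) = p^2 + p*(3/2 - 5*sqrt(2)/2) - 15*sqrt(2)/4
(3) = gcd((-5*c + s)*(c + s), s*(-5*c + s)*(6*c + s)) = -5*c + s
(4) = m - 1/2
(5) = l - 3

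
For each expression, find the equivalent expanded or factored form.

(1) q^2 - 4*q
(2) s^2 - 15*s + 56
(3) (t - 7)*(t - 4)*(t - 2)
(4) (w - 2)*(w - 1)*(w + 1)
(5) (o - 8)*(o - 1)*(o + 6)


(1) = q*(q - 4)
(2) = (s - 8)*(s - 7)
(3) = t^3 - 13*t^2 + 50*t - 56
(4) = w^3 - 2*w^2 - w + 2
(5) = o^3 - 3*o^2 - 46*o + 48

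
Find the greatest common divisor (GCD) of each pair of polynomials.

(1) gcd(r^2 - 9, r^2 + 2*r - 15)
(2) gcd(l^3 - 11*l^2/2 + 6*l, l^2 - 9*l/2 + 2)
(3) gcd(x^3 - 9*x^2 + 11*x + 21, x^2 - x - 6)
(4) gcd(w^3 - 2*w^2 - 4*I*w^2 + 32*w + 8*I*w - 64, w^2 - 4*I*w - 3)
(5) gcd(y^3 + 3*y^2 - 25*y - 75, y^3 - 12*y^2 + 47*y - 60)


(1) = gcd((r - 3)*(r + 3), (r - 3)*(r + 5)) = r - 3
(2) = gcd(l*(l - 4)*(l - 3/2), (l - 4)*(l - 1/2)) = l - 4
(3) = gcd((x - 7)*(x - 3)*(x + 1), (x - 3)*(x + 2)) = x - 3
(4) = 1
(5) = y - 5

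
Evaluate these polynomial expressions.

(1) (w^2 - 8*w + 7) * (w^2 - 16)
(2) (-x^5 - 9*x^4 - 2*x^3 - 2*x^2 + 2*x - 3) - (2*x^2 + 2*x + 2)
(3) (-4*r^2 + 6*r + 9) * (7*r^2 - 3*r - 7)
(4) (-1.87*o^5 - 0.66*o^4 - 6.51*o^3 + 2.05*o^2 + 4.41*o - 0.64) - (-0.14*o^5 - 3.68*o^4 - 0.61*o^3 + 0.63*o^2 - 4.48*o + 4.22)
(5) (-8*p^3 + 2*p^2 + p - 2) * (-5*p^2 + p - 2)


(1) = w^4 - 8*w^3 - 9*w^2 + 128*w - 112
(2) = -x^5 - 9*x^4 - 2*x^3 - 4*x^2 - 5
(3) = -28*r^4 + 54*r^3 + 73*r^2 - 69*r - 63
(4) = -1.73*o^5 + 3.02*o^4 - 5.9*o^3 + 1.42*o^2 + 8.89*o - 4.86
(5) = 40*p^5 - 18*p^4 + 13*p^3 + 7*p^2 - 4*p + 4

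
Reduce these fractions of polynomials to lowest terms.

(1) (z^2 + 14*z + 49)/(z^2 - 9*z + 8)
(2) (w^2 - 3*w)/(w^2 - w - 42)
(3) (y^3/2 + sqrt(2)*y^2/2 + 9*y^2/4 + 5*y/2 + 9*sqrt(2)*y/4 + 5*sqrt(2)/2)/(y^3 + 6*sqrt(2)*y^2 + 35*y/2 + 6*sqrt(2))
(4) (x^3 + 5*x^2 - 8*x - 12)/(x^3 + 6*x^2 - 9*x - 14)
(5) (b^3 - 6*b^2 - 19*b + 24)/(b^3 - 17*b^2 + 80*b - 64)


(1) = (z^2 + 14*z + 49)/(z^2 - 9*z + 8)
(2) = (w^2 - 3*w)/(w^2 - w - 42)
(3) = (4*y^3 + y^2*(4*sqrt(2) + 18) + y*(20 + 18*sqrt(2)) + 20*sqrt(2))/(8*y^3 + 48*sqrt(2)*y^2 + 140*y + 48*sqrt(2))
(4) = (x + 6)/(x + 7)
(5) = (b + 3)/(b - 8)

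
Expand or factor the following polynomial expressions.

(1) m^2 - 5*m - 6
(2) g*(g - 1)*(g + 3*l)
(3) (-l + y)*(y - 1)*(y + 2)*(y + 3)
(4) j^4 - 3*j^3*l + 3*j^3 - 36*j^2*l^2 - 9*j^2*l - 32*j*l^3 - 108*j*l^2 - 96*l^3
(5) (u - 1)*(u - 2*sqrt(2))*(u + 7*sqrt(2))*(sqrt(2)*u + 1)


(1) = (m - 6)*(m + 1)
(2) = g^3 + 3*g^2*l - g^2 - 3*g*l
(3) = -l*y^3 - 4*l*y^2 - l*y + 6*l + y^4 + 4*y^3 + y^2 - 6*y
(4) = (j + 3)*(j - 8*l)*(j + l)*(j + 4*l)
(5) = sqrt(2)*u^4 - sqrt(2)*u^3 + 11*u^3 - 23*sqrt(2)*u^2 - 11*u^2 - 28*u + 23*sqrt(2)*u + 28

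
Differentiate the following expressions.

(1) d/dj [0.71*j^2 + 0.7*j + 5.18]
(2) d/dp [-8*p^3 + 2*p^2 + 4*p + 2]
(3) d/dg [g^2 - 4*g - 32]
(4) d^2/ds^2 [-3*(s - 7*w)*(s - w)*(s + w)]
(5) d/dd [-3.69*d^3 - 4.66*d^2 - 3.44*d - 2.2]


(1) = 1.42*j + 0.7
(2) = -24*p^2 + 4*p + 4
(3) = 2*g - 4
(4) = -18*s + 42*w
(5) = -11.07*d^2 - 9.32*d - 3.44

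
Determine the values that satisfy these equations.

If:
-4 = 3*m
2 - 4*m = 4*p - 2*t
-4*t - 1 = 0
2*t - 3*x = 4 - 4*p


Then:
m = -4/3
p = 41/24
t = -1/4
x = 7/9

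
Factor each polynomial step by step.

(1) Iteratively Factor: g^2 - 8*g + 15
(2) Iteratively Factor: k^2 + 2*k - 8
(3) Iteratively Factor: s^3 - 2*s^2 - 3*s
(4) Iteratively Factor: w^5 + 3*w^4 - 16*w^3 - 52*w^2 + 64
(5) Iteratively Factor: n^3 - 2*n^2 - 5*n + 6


(1) = (g - 5)*(g - 3)
(2) = (k + 4)*(k - 2)
(3) = (s - 3)*(s^2 + s) = s*(s - 3)*(s + 1)
(4) = (w + 2)*(w^4 + w^3 - 18*w^2 - 16*w + 32) = (w - 4)*(w + 2)*(w^3 + 5*w^2 + 2*w - 8) = (w - 4)*(w + 2)^2*(w^2 + 3*w - 4) = (w - 4)*(w + 2)^2*(w + 4)*(w - 1)
(5) = (n - 3)*(n^2 + n - 2) = (n - 3)*(n - 1)*(n + 2)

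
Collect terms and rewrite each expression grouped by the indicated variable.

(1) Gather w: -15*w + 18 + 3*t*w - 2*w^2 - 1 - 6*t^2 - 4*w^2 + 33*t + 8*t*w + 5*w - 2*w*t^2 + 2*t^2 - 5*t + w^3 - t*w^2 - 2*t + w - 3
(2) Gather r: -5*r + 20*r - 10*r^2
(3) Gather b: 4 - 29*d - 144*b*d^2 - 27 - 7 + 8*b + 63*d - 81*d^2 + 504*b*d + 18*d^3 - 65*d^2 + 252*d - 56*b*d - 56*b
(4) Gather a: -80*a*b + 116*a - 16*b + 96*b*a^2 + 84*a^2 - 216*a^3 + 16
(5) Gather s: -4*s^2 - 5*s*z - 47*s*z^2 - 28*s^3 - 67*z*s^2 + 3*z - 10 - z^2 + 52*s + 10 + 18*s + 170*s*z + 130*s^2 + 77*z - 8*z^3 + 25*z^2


(1) = -4*t^2 + 26*t + w^3 + w^2*(-t - 6) + w*(-2*t^2 + 11*t - 9) + 14
(2) = -10*r^2 + 15*r
(3) = b*(-144*d^2 + 448*d - 48) + 18*d^3 - 146*d^2 + 286*d - 30
(4) = -216*a^3 + a^2*(96*b + 84) + a*(116 - 80*b) - 16*b + 16
(5) = -28*s^3 + s^2*(126 - 67*z) + s*(-47*z^2 + 165*z + 70) - 8*z^3 + 24*z^2 + 80*z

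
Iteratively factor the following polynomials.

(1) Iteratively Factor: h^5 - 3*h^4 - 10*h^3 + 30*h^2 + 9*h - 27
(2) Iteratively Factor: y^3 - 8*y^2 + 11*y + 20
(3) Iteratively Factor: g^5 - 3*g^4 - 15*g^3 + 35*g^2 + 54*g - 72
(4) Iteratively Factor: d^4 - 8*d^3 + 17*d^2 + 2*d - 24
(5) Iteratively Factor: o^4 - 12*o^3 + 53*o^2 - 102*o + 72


(1) = (h + 1)*(h^4 - 4*h^3 - 6*h^2 + 36*h - 27) = (h + 1)*(h + 3)*(h^3 - 7*h^2 + 15*h - 9) = (h - 1)*(h + 1)*(h + 3)*(h^2 - 6*h + 9) = (h - 3)*(h - 1)*(h + 1)*(h + 3)*(h - 3)
(2) = (y + 1)*(y^2 - 9*y + 20) = (y - 4)*(y + 1)*(y - 5)
(3) = (g + 3)*(g^4 - 6*g^3 + 3*g^2 + 26*g - 24) = (g + 2)*(g + 3)*(g^3 - 8*g^2 + 19*g - 12) = (g - 4)*(g + 2)*(g + 3)*(g^2 - 4*g + 3) = (g - 4)*(g - 3)*(g + 2)*(g + 3)*(g - 1)
(4) = (d - 4)*(d^3 - 4*d^2 + d + 6) = (d - 4)*(d + 1)*(d^2 - 5*d + 6) = (d - 4)*(d - 2)*(d + 1)*(d - 3)
(5) = (o - 4)*(o^3 - 8*o^2 + 21*o - 18) = (o - 4)*(o - 2)*(o^2 - 6*o + 9) = (o - 4)*(o - 3)*(o - 2)*(o - 3)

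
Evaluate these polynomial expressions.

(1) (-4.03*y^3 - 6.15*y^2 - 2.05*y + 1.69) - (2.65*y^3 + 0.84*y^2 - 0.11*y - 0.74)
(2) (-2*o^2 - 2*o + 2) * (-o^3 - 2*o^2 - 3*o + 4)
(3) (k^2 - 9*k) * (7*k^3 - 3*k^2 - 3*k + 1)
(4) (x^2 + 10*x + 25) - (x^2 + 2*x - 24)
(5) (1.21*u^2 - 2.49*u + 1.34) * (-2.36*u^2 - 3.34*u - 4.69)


(1) = -6.68*y^3 - 6.99*y^2 - 1.94*y + 2.43
(2) = 2*o^5 + 6*o^4 + 8*o^3 - 6*o^2 - 14*o + 8
(3) = 7*k^5 - 66*k^4 + 24*k^3 + 28*k^2 - 9*k
(4) = 8*x + 49
(5) = -2.8556*u^4 + 1.835*u^3 - 0.5207*u^2 + 7.2025*u - 6.2846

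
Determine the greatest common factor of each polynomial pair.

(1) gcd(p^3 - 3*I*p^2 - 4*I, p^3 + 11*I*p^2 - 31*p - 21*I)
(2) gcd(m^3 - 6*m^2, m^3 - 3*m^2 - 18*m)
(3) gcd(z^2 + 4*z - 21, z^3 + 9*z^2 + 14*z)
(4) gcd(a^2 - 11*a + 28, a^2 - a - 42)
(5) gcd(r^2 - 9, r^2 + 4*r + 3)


(1) = p + I
(2) = gcd(m^2*(m - 6), m*(m - 6)*(m + 3)) = m^2 - 6*m
(3) = z + 7
(4) = gcd((a - 7)*(a - 4), (a - 7)*(a + 6)) = a - 7
(5) = r + 3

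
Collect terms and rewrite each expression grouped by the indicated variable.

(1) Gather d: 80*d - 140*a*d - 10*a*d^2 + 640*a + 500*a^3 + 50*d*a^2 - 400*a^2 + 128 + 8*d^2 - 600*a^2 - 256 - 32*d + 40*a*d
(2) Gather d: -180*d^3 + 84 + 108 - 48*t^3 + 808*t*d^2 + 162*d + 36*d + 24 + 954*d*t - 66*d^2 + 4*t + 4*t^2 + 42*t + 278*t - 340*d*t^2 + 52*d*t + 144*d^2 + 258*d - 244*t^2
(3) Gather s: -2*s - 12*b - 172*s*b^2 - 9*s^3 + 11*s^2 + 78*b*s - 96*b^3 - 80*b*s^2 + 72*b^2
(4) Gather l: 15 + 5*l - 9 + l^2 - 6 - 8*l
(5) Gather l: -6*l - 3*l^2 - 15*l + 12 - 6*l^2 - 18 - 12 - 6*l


(1) = 500*a^3 - 1000*a^2 + 640*a + d^2*(8 - 10*a) + d*(50*a^2 - 100*a + 48) - 128
(2) = -180*d^3 + d^2*(808*t + 78) + d*(-340*t^2 + 1006*t + 456) - 48*t^3 - 240*t^2 + 324*t + 216
(3) = -96*b^3 + 72*b^2 - 12*b - 9*s^3 + s^2*(11 - 80*b) + s*(-172*b^2 + 78*b - 2)
(4) = l^2 - 3*l
(5) = -9*l^2 - 27*l - 18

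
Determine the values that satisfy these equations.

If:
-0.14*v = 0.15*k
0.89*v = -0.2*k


Then:
k = 0.00
v = 0.00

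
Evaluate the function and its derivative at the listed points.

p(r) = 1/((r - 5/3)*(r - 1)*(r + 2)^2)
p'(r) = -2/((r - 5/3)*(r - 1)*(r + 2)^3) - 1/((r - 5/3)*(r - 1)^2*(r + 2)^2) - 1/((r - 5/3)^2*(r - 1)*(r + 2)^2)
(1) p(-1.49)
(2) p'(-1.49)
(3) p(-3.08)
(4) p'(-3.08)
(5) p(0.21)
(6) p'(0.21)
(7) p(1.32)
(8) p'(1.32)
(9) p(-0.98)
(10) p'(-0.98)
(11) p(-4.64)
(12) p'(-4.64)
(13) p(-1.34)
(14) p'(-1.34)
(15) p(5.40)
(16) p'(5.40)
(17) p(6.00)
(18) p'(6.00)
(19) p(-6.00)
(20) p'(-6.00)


(1) = 0.49
(2) = -1.57
(3) = 0.04
(4) = 0.10
(5) = 0.18
(6) = 0.19
(7) = -0.82
(8) = 0.69
(9) = 0.18
(10) = -0.20
(11) = 0.00
(12) = 0.00
(13) = 0.33
(14) = -0.74
(15) = 0.00
(16) = -0.00
(17) = 0.00
(18) = -0.00
(19) = 0.00
(20) = 0.00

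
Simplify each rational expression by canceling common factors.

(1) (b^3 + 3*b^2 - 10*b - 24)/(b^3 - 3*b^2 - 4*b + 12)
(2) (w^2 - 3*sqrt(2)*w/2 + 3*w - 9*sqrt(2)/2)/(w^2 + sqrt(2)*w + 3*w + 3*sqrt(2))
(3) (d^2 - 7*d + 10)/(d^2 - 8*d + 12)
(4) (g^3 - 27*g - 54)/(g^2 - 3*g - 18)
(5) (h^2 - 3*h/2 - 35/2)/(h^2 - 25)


(1) = (b + 4)/(b - 2)
(2) = (2*w - 3*sqrt(2))/(2*w + 2*sqrt(2))
(3) = (d - 5)/(d - 6)
(4) = g + 3
(5) = (2*h + 7)/(2*h + 10)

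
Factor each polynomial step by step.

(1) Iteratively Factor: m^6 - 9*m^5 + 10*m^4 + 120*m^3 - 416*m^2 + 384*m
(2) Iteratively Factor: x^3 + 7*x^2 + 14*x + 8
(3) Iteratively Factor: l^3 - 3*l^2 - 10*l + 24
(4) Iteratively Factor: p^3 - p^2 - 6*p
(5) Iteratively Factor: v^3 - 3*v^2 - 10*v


(1) = (m - 4)*(m^5 - 5*m^4 - 10*m^3 + 80*m^2 - 96*m) = (m - 4)*(m + 4)*(m^4 - 9*m^3 + 26*m^2 - 24*m) = (m - 4)^2*(m + 4)*(m^3 - 5*m^2 + 6*m) = (m - 4)^2*(m - 3)*(m + 4)*(m^2 - 2*m) = (m - 4)^2*(m - 3)*(m - 2)*(m + 4)*(m)
(2) = (x + 2)*(x^2 + 5*x + 4) = (x + 2)*(x + 4)*(x + 1)
(3) = (l - 2)*(l^2 - l - 12) = (l - 2)*(l + 3)*(l - 4)
(4) = (p)*(p^2 - p - 6) = p*(p - 3)*(p + 2)
(5) = (v)*(v^2 - 3*v - 10) = v*(v + 2)*(v - 5)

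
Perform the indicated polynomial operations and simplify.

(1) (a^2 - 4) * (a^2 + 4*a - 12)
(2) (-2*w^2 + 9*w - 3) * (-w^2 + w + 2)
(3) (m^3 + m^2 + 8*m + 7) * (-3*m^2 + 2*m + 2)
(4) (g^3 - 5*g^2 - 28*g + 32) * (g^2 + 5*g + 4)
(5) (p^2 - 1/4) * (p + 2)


(1) = a^4 + 4*a^3 - 16*a^2 - 16*a + 48
(2) = 2*w^4 - 11*w^3 + 8*w^2 + 15*w - 6
(3) = -3*m^5 - m^4 - 20*m^3 - 3*m^2 + 30*m + 14
(4) = g^5 - 49*g^3 - 128*g^2 + 48*g + 128
(5) = p^3 + 2*p^2 - p/4 - 1/2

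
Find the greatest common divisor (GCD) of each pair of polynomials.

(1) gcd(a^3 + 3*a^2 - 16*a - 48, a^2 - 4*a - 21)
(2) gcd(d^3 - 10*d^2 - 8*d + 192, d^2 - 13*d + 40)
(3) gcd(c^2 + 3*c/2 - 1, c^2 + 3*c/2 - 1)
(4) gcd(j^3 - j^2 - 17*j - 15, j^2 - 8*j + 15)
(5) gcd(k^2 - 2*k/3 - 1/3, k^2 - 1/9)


(1) = a + 3
(2) = gcd((d - 8)*(d - 6)*(d + 4), (d - 8)*(d - 5)) = d - 8
(3) = gcd((c - 1/2)*(c + 2), (c - 1/2)*(c + 2)) = c^2 + 3*c/2 - 1
(4) = gcd((j - 5)*(j + 1)*(j + 3), (j - 5)*(j - 3)) = j - 5
(5) = k + 1/3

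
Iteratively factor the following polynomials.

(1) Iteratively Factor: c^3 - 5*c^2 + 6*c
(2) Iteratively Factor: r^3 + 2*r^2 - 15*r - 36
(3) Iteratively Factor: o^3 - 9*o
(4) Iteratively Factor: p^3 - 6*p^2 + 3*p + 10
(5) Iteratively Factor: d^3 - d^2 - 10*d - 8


(1) = (c - 3)*(c^2 - 2*c) = (c - 3)*(c - 2)*(c)
(2) = (r - 4)*(r^2 + 6*r + 9) = (r - 4)*(r + 3)*(r + 3)
(3) = (o - 3)*(o^2 + 3*o) = (o - 3)*(o + 3)*(o)
(4) = (p - 2)*(p^2 - 4*p - 5) = (p - 5)*(p - 2)*(p + 1)
(5) = (d + 1)*(d^2 - 2*d - 8) = (d + 1)*(d + 2)*(d - 4)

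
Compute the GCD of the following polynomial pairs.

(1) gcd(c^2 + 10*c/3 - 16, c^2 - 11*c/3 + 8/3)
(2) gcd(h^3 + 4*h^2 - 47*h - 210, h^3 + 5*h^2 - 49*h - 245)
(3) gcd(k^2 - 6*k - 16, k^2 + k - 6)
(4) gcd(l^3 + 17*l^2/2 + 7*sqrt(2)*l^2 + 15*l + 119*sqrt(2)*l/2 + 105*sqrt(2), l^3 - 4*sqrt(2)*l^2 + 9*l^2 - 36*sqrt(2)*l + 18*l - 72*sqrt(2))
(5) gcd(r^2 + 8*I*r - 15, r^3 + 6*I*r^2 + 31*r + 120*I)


(1) = c - 8/3
(2) = gcd((h - 7)*(h + 5)*(h + 6), (h - 7)*(h + 5)*(h + 7)) = h^2 - 2*h - 35
(3) = 1
(4) = l + 6
(5) = r + 3*I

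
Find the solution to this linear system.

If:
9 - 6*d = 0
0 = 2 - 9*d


Then:
No Solution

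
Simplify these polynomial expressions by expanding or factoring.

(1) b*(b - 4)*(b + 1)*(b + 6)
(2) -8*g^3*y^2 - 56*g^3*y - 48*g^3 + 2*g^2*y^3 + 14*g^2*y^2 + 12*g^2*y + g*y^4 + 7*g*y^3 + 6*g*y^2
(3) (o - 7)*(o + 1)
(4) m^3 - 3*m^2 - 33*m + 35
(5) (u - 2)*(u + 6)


(1) = b^4 + 3*b^3 - 22*b^2 - 24*b
(2) = (-2*g + y)*(4*g + y)*(y + 6)*(g*y + g)
(3) = o^2 - 6*o - 7
(4) = (m - 7)*(m - 1)*(m + 5)
(5) = u^2 + 4*u - 12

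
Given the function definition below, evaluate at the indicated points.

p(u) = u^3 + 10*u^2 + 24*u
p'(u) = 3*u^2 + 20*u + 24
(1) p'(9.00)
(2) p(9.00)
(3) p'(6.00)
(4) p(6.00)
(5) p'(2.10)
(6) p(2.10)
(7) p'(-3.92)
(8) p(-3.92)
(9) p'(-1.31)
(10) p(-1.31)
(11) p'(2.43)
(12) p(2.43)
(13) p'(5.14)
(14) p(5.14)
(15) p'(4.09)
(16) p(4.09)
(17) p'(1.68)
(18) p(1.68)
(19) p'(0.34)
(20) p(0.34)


(1) = 447.00
(2) = 1755.00
(3) = 252.00
(4) = 720.00
(5) = 79.23
(6) = 103.76
(7) = -8.30
(8) = -0.65
(9) = 2.95
(10) = -16.53
(11) = 90.31
(12) = 131.72
(13) = 206.06
(14) = 523.35
(15) = 155.98
(16) = 333.86
(17) = 66.07
(18) = 73.29
(19) = 31.15
(20) = 9.36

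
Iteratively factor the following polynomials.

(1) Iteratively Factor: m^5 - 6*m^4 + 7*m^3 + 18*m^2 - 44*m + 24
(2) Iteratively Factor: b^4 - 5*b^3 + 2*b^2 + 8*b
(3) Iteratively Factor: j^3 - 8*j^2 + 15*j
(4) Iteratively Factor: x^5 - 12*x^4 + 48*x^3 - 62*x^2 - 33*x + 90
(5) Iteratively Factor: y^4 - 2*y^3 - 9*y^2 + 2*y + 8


(1) = (m - 2)*(m^4 - 4*m^3 - m^2 + 16*m - 12) = (m - 2)^2*(m^3 - 2*m^2 - 5*m + 6) = (m - 2)^2*(m + 2)*(m^2 - 4*m + 3) = (m - 2)^2*(m - 1)*(m + 2)*(m - 3)
(2) = (b - 2)*(b^3 - 3*b^2 - 4*b) = (b - 2)*(b + 1)*(b^2 - 4*b) = b*(b - 2)*(b + 1)*(b - 4)
(3) = (j - 5)*(j^2 - 3*j) = (j - 5)*(j - 3)*(j)
(4) = (x - 2)*(x^4 - 10*x^3 + 28*x^2 - 6*x - 45) = (x - 5)*(x - 2)*(x^3 - 5*x^2 + 3*x + 9) = (x - 5)*(x - 3)*(x - 2)*(x^2 - 2*x - 3) = (x - 5)*(x - 3)^2*(x - 2)*(x + 1)
(5) = (y - 1)*(y^3 - y^2 - 10*y - 8) = (y - 4)*(y - 1)*(y^2 + 3*y + 2) = (y - 4)*(y - 1)*(y + 1)*(y + 2)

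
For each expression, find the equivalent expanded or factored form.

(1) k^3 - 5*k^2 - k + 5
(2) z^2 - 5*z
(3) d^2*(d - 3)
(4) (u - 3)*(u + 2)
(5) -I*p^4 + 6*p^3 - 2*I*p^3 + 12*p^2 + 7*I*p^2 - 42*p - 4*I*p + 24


(1) = (k - 5)*(k - 1)*(k + 1)
(2) = z*(z - 5)
(3) = d^3 - 3*d^2
(4) = u^2 - u - 6
(5) = (p - 1)*(p + 4)*(p + 6*I)*(-I*p + I)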